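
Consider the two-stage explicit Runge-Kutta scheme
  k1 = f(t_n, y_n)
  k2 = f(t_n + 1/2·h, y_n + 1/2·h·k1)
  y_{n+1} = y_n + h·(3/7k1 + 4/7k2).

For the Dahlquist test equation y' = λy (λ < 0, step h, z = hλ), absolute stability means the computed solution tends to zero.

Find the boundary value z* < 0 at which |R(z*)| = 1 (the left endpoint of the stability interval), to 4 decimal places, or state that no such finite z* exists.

z* = -3.5000.

Set f=λy, z=hλ:
  k1=λy_n ⇒ h·k1=z·y_n;  k2=λ(1+1/2z)y_n ⇒ h·k2=z(1+1/2z)y_n
  y_{n+1}/y_n = 1 + 3/7z + 4/7z(1+1/2z) = 1 + z + 2/7z²
  Hence R(z) = 1 + z + 2/7z².

Find x<0 with |R(x)|<1.
x=-1.35: |R|=0.1707
R=1: x+2/7x²=0 ⇒ x=−7/2=-3.5000; min R=1−1/(4·2/7)=0.1250>−1
Confirm numerically:
  x=-3.145: |R|=0.68101 <1
  x=-2.680: |R|=0.37211 <1
  x=-1.589: |R|=0.13241 <1
  x=-4.061: |R|=1.65092 >1
  x=-3.602: |R|=1.10497 >1
So |R|<1 on (-3.5000, 0).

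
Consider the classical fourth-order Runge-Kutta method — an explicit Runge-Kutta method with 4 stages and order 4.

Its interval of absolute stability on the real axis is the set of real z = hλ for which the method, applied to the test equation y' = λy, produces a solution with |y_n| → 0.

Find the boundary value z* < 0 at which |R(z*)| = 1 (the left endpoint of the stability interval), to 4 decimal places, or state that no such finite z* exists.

z* = -2.7853.

With y'=λy (z=hλ):
  order 4, 4-stage ⇒ R(z)=1+z+z^2/2+z^3/6+z^4/24
  (e.g. R(-1.02)=0.36843, |R|=0.36843)

Boundary: |R(x)|=1, x<0.
x=-1.02: |R|=0.3684
|R(-2.79)|=1.0071 |R(-0.97)|=0.3852 |R(-0.8)|=0.4517
Bisect:
  x_lo=-3.4348 |R|=2.5099  x_hi=-0.0938 |R|=0.9104
  mid=-1.76432 |R|=0.28049 →hi
  mid=-2.59957 |R|=0.75424 →hi
  mid=-3.01719 |R|=1.40975 →lo
  mid=-2.80838 |R|=1.03537 →lo
  mid=-2.70397 |R|=0.88416 →hi
  mid=-2.75618 |R|=0.95698 →hi
  mid=-2.78228 |R|=0.99546 →hi
  mid=-2.79533 |R|=1.01523 →lo
  mid=-2.78880 |R|=1.00530 →lo
  mid=-2.78554 |R|=1.00037 →lo
  ...
  [-2.78534,-2.78513] ⇒ x*=-2.7853
Interval (-2.7853, 0).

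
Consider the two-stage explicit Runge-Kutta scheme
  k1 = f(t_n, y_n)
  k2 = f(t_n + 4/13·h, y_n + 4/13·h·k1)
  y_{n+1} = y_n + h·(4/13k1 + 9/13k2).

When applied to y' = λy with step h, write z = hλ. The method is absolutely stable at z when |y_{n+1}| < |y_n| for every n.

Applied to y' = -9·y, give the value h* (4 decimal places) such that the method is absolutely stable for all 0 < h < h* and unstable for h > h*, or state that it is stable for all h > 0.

(-4.6944,0); λ=-9 ⇒ h* = (169/36)/9 = 0.5216.

With y'=λy (z=hλ):
  k1=λy_n ⇒ h·k1=z·y_n;  k2=λ(1+4/13z)y_n ⇒ h·k2=z(1+4/13z)y_n
  y_{n+1}/y_n = 1 + 4/13z + 9/13z(1+4/13z) = 1 + z + 36/169z²
  so R(z) = 1 + z + 36/169z².

Solve |R(x)|<1 on ℝ⁻.
x=-1.46: |R|=0.0059
R=1: x+36/169x²=0 ⇒ x=−169/36=-4.6944; min R=1−1/(4·36/169)=-0.1736>−1
Confirm numerically:
  x=-4.504: |R|=0.81728 <1
  x=-3.675: |R|=0.20194 <1
  x=-2.208: |R|=0.16948 <1
  x=-1.980: |R|=0.14489 <1
  x=-4.967: |R|=1.28838 >1
  x=-4.748: |R|=1.05417 >1
So |R|<1 on (-4.6944, 0).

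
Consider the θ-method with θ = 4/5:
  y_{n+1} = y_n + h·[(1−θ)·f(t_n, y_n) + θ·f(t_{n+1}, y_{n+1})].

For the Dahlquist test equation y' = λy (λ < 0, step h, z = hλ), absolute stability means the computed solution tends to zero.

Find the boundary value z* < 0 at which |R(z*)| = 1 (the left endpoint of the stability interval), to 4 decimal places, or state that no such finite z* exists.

Test eqn y'=λy, z=hλ:
  y_{n+1} = y_n + z·[1/5·y_n + 4/5·y_{n+1}] ⇒ (1 − 4/5z)y_{n+1} = (1 + 1/5z)y_n
  ⇒ R(z) = (1 + 1/5z)/(1 − 4/5z).

Boundary: |R(x)|=1, x<0.
x=-0.38: |R|=0.7086
x=-2: |R|=0.2308
x=-10: |R|=0.1111
x=-100: |R|=0.2346
θ=4/5≥1/2 ⇒ |1+1/5x|<|1−4/5x| ∀x<0 ⇒ interval (−∞,0).

(−∞, 0) — no finite endpoint.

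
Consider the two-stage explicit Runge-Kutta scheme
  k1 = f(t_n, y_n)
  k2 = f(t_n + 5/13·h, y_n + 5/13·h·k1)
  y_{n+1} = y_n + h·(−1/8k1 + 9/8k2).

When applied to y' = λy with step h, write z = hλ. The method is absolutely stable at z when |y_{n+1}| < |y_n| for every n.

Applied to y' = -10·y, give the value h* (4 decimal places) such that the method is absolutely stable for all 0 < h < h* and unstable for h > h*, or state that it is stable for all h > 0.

(-2.3111,0); λ=-10 ⇒ h* = (104/45)/10 = 0.2311.

With y'=λy (z=hλ):
  k1=λy_n ⇒ h·k1=z·y_n;  k2=λ(1+5/13z)y_n ⇒ h·k2=z(1+5/13z)y_n
  y_{n+1}/y_n = 1 − 1/8z + 9/8z(1+5/13z) = 1 + z + 45/104z²
  so R(z) = 1 + z + 45/104z².

Boundary: |R(x)|=1, x<0.
x=-0.37: |R|=0.6892
R=1: x+45/104x²=0 ⇒ x=−104/45=-2.3111; min R=1−1/(4·45/104)=0.4222>−1
Confirm numerically:
  x=-2.107: |R|=0.81392 <1
  x=-1.451: |R|=0.45999 <1
  x=-1.434: |R|=0.45577 <1
  x=-1.321: |R|=0.43407 <1
  x=-2.780: |R|=1.56402 >1
  x=-2.621: |R|=1.35144 >1
Stable set (-2.3111, 0).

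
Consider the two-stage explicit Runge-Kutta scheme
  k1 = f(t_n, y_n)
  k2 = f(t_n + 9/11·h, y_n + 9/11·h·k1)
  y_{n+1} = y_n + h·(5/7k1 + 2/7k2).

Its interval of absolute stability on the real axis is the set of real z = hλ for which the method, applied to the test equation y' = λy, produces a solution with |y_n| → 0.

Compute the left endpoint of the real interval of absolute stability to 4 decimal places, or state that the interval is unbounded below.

left endpoint -4.2778.

Set f=λy, z=hλ:
  k1=λy_n ⇒ h·k1=z·y_n;  k2=λ(1+9/11z)y_n ⇒ h·k2=z(1+9/11z)y_n
  y_{n+1}/y_n = 1 + 5/7z + 2/7z(1+9/11z) = 1 + z + 18/77z²
  R(z) = 1 + z + 18/77z².

Boundary: |R(x)|=1, x<0.
x=-0.35: |R|=0.6786
R=1: x+18/77x²=0 ⇒ x=−77/18=-4.2778; min R=1−1/(4·18/77)=-0.0694>−1
Confirm numerically:
  x=-3.833: |R|=0.60147 <1
  x=-3.462: |R|=0.33979 <1
  x=-3.261: |R|=0.22490 <1
  x=-2.891: |R|=0.06279 <1
  x=-4.546: |R|=1.28504 >1
  x=-4.415: |R|=1.14162 >1
So |R|<1 on (-4.2778, 0).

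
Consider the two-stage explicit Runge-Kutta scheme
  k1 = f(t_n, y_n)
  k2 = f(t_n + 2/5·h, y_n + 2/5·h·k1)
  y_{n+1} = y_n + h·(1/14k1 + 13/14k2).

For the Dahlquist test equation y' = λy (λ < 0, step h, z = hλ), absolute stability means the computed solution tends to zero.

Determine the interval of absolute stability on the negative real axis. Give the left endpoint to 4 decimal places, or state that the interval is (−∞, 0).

With y'=λy (z=hλ):
  k1=λy_n ⇒ h·k1=z·y_n;  k2=λ(1+2/5z)y_n ⇒ h·k2=z(1+2/5z)y_n
  y_{n+1}/y_n = 1 + 1/14z + 13/14z(1+2/5z) = 1 + z + 13/35z²
  Hence R(z) = 1 + z + 13/35z².

Solve |R(x)|<1 on ℝ⁻.
x=-0.49: |R|=0.5992
R=1: x+13/35x²=0 ⇒ x=−35/13=-2.6923; min R=1−1/(4·13/35)=0.3269>−1
Confirm numerically:
  x=-1.996: |R|=0.48378 <1
  x=-1.715: |R|=0.37745 <1
  x=-1.645: |R|=0.36009 <1
  x=-3.281: |R|=1.71741 >1
  x=-3.198: |R|=1.60068 >1
  x=-2.724: |R|=1.03207 >1
So |R|<1 on (-2.6923, 0).

z∈(-2.6923,0).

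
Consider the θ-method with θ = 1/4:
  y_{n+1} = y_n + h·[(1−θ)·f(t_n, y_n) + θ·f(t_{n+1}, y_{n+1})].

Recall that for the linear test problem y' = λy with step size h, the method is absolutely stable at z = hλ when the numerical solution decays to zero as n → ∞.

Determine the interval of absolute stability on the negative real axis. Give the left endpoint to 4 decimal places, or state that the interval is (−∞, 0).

z∈(-4.0000,0).

Set f=λy, z=hλ:
  y_{n+1} = y_n + z·[3/4·y_n + 1/4·y_{n+1}] ⇒ (1 − 1/4z)y_{n+1} = (1 + 3/4z)y_n
  R(z) = (1 + 3/4z)/(1 − 1/4z).

Solve |R(x)|<1 on ℝ⁻.
x=-1.22: |R|=0.0651
R=−1: 1+3/4x = −1+1/4x ⇒ -1/2x=2 ⇒ x=2/(-1/2)=-4.0000
Confirm numerically:
  x=-3.785: |R|=0.94477 <1
  x=-2.985: |R|=0.70938 <1
  x=-2.749: |R|=0.62928 <1
  x=-2.556: |R|=0.55949 <1
  x=-4.595: |R|=1.13845 >1
  x=-4.471: |R|=1.11120 >1
  x=-4.450: |R|=1.10651 >1
Stable set (-4.0000, 0).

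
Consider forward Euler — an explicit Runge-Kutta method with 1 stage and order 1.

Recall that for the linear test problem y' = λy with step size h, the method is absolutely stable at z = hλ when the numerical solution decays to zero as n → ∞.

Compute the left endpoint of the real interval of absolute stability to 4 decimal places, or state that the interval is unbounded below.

On y'=λy, z=hλ:
  order 1, 1-stage ⇒ R(z)=1+z
  (e.g. R(-1.1)=-0.10000, |R|=0.10000)

Boundary: |R(x)|=1, x<0.
x=-1.1: |R|=0.1000
|R(-2.32)|=1.3200 |R(-0.76)|=0.2400 |R(-0.71)|=0.2900
Bisect:
  x_lo=-2.4918 |R|=1.4918  x_hi=-0.0679 |R|=0.9321
  mid=-1.27985 |R|=0.27985 →hi
  mid=-1.88582 |R|=0.88582 →hi
  mid=-2.18880 |R|=1.18880 →lo
  mid=-2.03731 |R|=1.03731 →lo
  mid=-1.96157 |R|=0.96157 →hi
  mid=-1.99944 |R|=0.99944 →hi
  mid=-2.01838 |R|=1.01838 →lo
  mid=-2.00891 |R|=1.00891 →lo
  mid=-2.00417 |R|=1.00417 →lo
  mid=-2.00181 |R|=1.00181 →lo
  ...
  [-2.00003,-1.99988] ⇒ x*=-2.0000
So |R|<1 on (-2.0000, 0).

left endpoint -2.0000.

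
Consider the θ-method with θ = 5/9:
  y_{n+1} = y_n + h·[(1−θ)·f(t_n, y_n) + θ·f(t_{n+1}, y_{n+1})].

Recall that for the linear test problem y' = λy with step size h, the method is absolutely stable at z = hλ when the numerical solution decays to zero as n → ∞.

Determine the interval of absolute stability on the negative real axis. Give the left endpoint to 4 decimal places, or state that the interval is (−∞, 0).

Test eqn y'=λy, z=hλ:
  y_{n+1} = y_n + z·[4/9·y_n + 5/9·y_{n+1}] ⇒ (1 − 5/9z)y_{n+1} = (1 + 4/9z)y_n
  so R(z) = (1 + 4/9z)/(1 − 5/9z).

Solve |R(x)|<1 on ℝ⁻.
x=-1.24: |R|=0.2658
x=-2: |R|=0.0526
x=-10: |R|=0.5254
x=-100: |R|=0.7682
θ=5/9≥1/2 ⇒ |1+4/9x|<|1−5/9x| ∀x<0 ⇒ interval (−∞,0).

unbounded; (−∞, 0).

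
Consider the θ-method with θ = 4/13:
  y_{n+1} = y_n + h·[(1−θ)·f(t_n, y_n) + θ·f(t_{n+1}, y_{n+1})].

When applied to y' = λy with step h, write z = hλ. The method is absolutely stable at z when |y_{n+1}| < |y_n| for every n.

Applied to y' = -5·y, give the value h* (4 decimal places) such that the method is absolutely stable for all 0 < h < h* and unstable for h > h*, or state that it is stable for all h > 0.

(-5.2000,0); λ=-5 ⇒ h* = (26/5)/5 = 1.0400.

With y'=λy (z=hλ):
  y_{n+1} = y_n + z·[9/13·y_n + 4/13·y_{n+1}] ⇒ (1 − 4/13z)y_{n+1} = (1 + 9/13z)y_n
  ⇒ R(z) = (1 + 9/13z)/(1 − 4/13z).

Boundary: |R(x)|=1, x<0.
x=-0.56: |R|=0.5223
R=−1: 1+9/13x = −1+4/13x ⇒ -5/13x=2 ⇒ x=2/(-5/13)=-5.2000
Confirm numerically:
  x=-4.860: |R|=0.94760 <1
  x=-4.565: |R|=0.89843 <1
  x=-3.563: |R|=0.69966 <1
  x=-5.631: |R|=1.06066 >1
  x=-5.374: |R|=1.02522 >1
  x=-5.243: |R|=1.00633 >1
Stable set (-5.2000, 0).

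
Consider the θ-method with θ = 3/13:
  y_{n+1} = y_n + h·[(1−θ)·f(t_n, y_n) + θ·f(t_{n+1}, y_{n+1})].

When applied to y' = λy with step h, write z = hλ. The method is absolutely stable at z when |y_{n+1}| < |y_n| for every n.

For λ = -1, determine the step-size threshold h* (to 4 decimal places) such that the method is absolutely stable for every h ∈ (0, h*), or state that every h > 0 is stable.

(-3.7143,0); λ=-1 ⇒ h* = (26/7)/1 = 3.7143.

Set f=λy, z=hλ:
  y_{n+1} = y_n + z·[10/13·y_n + 3/13·y_{n+1}] ⇒ (1 − 3/13z)y_{n+1} = (1 + 10/13z)y_n
  Hence R(z) = (1 + 10/13z)/(1 − 3/13z).

Find x<0 with |R(x)|<1.
x=-1.49: |R|=0.1088
R=−1: 1+10/13x = −1+3/13x ⇒ -7/13x=2 ⇒ x=2/(-7/13)=-3.7143
Confirm numerically:
  x=-2.238: |R|=0.47580 <1
  x=-2.029: |R|=0.38194 <1
  x=-1.748: |R|=0.24556 <1
  x=-4.131: |R|=1.11487 >1
  x=-3.814: |R|=1.02856 >1
  x=-3.779: |R|=1.01861 >1
So |R|<1 on (-3.7143, 0).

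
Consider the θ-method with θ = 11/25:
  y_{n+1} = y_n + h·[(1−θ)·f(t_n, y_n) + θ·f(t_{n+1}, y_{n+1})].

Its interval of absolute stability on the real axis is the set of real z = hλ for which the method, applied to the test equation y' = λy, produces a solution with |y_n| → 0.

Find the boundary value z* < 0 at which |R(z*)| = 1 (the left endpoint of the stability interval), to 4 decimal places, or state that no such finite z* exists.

Test eqn y'=λy, z=hλ:
  y_{n+1} = y_n + z·[14/25·y_n + 11/25·y_{n+1}] ⇒ (1 − 11/25z)y_{n+1} = (1 + 14/25z)y_n
  Hence R(z) = (1 + 14/25z)/(1 − 11/25z).

Solve |R(x)|<1 on ℝ⁻.
x=-0.53: |R|=0.5702
R=−1: 1+14/25x = −1+11/25x ⇒ -3/25x=2 ⇒ x=2/(-3/25)=-16.6667
Confirm numerically:
  x=-16.329: |R|=0.99505 <1
  x=-13.765: |R|=0.95066 <1
  x=-11.363: |R|=0.89392 <1
  x=-17.264: |R|=1.00834 >1
  x=-17.133: |R|=1.00655 >1
  x=-16.743: |R|=1.00109 >1
Interval (-16.6667, 0).

left endpoint -16.6667.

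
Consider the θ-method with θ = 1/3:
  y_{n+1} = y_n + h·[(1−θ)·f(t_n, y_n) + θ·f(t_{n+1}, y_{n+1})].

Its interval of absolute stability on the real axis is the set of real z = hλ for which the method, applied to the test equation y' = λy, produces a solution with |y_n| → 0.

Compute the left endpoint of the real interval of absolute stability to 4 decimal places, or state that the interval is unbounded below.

left endpoint -6.0000.

With y'=λy (z=hλ):
  y_{n+1} = y_n + z·[2/3·y_n + 1/3·y_{n+1}] ⇒ (1 − 1/3z)y_{n+1} = (1 + 2/3z)y_n
  ⇒ R(z) = (1 + 2/3z)/(1 − 1/3z).

Find x<0 with |R(x)|<1.
x=-1.46: |R|=0.0179
R=−1: 1+2/3x = −1+1/3x ⇒ -1/3x=2 ⇒ x=2/(-1/3)=-6.0000
Confirm numerically:
  x=-5.951: |R|=0.99453 <1
  x=-3.619: |R|=0.64028 <1
  x=-3.072: |R|=0.51779 <1
  x=-2.550: |R|=0.37838 <1
  x=-6.574: |R|=1.05995 >1
  x=-6.277: |R|=1.02986 >1
  x=-6.267: |R|=1.02881 >1
So |R|<1 on (-6.0000, 0).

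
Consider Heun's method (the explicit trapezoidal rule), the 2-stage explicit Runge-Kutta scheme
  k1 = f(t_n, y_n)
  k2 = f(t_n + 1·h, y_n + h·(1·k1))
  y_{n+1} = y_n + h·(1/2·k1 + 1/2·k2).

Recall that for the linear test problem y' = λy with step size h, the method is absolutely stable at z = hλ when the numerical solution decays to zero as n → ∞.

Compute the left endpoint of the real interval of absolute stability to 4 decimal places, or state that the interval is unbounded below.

With y'=λy (z=hλ):
  order 2, 2-stage ⇒ R(z)=1+z+z^2/2
  (e.g. R(-1.17)=0.51445, |R|=0.51445)

Find x<0 with |R(x)|<1.
x=-1.17: |R|=0.5144
|R(-2.13)|=1.1384 |R(-1.17)|=0.5144 |R(-0.6)|=0.5800
Bisect:
  x_lo=-2.3492 |R|=1.4102  x_hi=-0.1529 |R|=0.8588
  mid=-1.25103 |R|=0.53151 →hi
  mid=-1.80012 |R|=0.82010 →hi
  mid=-2.07466 |R|=1.07745 →lo
  mid=-1.93739 |R|=0.93935 →hi
  mid=-2.00603 |R|=1.00605 →lo
  mid=-1.97171 |R|=0.97211 →hi
  mid=-1.98887 |R|=0.98893 →hi
  mid=-1.99745 |R|=0.99745 →hi
  mid=-2.00174 |R|=1.00174 →lo
  ...
  [-2.00013,-2.00000] ⇒ x*=-2.0000
So |R|<1 on (-2.0000, 0).

z* = -2.0000.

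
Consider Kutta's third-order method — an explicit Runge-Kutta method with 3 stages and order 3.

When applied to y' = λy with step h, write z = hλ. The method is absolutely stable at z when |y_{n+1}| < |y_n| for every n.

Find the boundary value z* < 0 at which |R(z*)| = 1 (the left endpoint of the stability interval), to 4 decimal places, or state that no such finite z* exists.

On y'=λy, z=hλ:
  order 3, 3-stage ⇒ R(z)=1+z+z^2/2+z^3/6
  (e.g. R(-0.87)=0.39870, |R|=0.39870)

Find x<0 with |R(x)|<1.
x=-0.87: |R|=0.3987
|R(-2.72)|=1.3747 |R(-2.47)|=0.9311 |R(-0.89)|=0.3886
Bisect:
  x_lo=-2.9153 |R|=1.7953  x_hi=-0.2890 |R|=0.7487
  mid=-1.60214 |R|=0.00412 →hi
  mid=-2.25871 |R|=0.62840 →hi
  mid=-2.58700 |R|=1.12633 →lo
  mid=-2.42286 |R|=0.85820 →hi
  mid=-2.50493 |R|=0.98719 →hi
  mid=-2.54596 |R|=1.05546 →lo
  mid=-2.52545 |R|=1.02101 →lo
  mid=-2.51519 |R|=1.00402 →lo
  mid=-2.51006 |R|=0.99559 →hi
  mid=-2.51262 |R|=0.99980 →hi
  ...
  [-2.51278,-2.51262] ⇒ x*=-2.5127
So |R|<1 on (-2.5127, 0).

left endpoint -2.5127.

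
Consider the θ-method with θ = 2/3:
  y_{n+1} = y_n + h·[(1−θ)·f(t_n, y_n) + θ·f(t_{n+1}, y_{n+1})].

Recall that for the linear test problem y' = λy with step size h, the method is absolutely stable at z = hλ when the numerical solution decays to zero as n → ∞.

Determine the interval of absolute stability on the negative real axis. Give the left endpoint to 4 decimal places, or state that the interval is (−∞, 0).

Test eqn y'=λy, z=hλ:
  y_{n+1} = y_n + z·[1/3·y_n + 2/3·y_{n+1}] ⇒ (1 − 2/3z)y_{n+1} = (1 + 1/3z)y_n
  so R(z) = (1 + 1/3z)/(1 − 2/3z).

Find x<0 with |R(x)|<1.
x=-0.62: |R|=0.5613
x=-2: |R|=0.1429
x=-10: |R|=0.3043
x=-100: |R|=0.4778
θ=2/3≥1/2 ⇒ |1+1/3x|<|1−2/3x| ∀x<0 ⇒ unbounded interval.

unbounded; (−∞, 0).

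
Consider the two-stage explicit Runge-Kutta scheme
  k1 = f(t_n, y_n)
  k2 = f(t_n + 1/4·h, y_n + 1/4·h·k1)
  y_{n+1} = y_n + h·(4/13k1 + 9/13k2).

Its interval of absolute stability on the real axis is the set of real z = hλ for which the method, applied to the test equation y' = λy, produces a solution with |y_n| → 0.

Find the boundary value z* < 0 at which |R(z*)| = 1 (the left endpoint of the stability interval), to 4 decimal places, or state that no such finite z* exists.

Test eqn y'=λy, z=hλ:
  k1=λy_n ⇒ h·k1=z·y_n;  k2=λ(1+1/4z)y_n ⇒ h·k2=z(1+1/4z)y_n
  y_{n+1}/y_n = 1 + 4/13z + 9/13z(1+1/4z) = 1 + z + 9/52z²
  Hence R(z) = 1 + z + 9/52z².

Solve |R(x)|<1 on ℝ⁻.
x=-0.77: |R|=0.3326
R=1: x+9/52x²=0 ⇒ x=−52/9=-5.7778; min R=1−1/(4·9/52)=-0.4444>−1
Confirm numerically:
  x=-5.614: |R|=0.84086 <1
  x=-5.136: |R|=0.42951 <1
  x=-2.948: |R|=0.44384 <1
  x=-6.279: |R|=1.54470 >1
  x=-6.265: |R|=1.52831 >1
  x=-6.121: |R|=1.36361 >1
Stable set (-5.7778, 0).

z* = -5.7778.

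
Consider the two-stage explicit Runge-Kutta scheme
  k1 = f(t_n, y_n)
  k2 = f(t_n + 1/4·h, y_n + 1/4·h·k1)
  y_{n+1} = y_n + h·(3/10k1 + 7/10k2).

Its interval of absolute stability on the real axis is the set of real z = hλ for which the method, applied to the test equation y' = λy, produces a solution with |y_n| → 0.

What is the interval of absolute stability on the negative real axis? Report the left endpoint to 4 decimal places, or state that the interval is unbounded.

Set f=λy, z=hλ:
  k1=λy_n ⇒ h·k1=z·y_n;  k2=λ(1+1/4z)y_n ⇒ h·k2=z(1+1/4z)y_n
  y_{n+1}/y_n = 1 + 3/10z + 7/10z(1+1/4z) = 1 + z + 7/40z²
  R(z) = 1 + z + 7/40z².

Need |R(x)|<1, x<0.
x=-1.45: |R|=0.0821
R=1: x+7/40x²=0 ⇒ x=−40/7=-5.7143; min R=1−1/(4·7/40)=-0.4286>−1
Confirm numerically:
  x=-5.683: |R|=0.96889 <1
  x=-5.633: |R|=0.91987 <1
  x=-5.156: |R|=0.49626 <1
  x=-4.698: |R|=0.16446 <1
  x=-6.102: |R|=1.41402 >1
  x=-5.943: |R|=1.23787 >1
  x=-5.800: |R|=1.08700 >1
So |R|<1 on (-5.7143, 0).

(-5.7143, 0).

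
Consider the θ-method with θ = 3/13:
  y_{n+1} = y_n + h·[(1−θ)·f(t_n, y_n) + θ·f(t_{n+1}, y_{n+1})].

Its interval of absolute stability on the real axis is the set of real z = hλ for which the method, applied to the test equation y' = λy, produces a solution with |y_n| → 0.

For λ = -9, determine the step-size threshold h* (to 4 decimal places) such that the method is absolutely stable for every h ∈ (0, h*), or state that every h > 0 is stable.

(-3.7143,0); λ=-9 ⇒ h* = (26/7)/9 = 0.4127.

Set f=λy, z=hλ:
  y_{n+1} = y_n + z·[10/13·y_n + 3/13·y_{n+1}] ⇒ (1 − 3/13z)y_{n+1} = (1 + 10/13z)y_n
  ⇒ R(z) = (1 + 10/13z)/(1 − 3/13z).

Need |R(x)|<1, x<0.
x=-1.12: |R|=0.1100
R=−1: 1+10/13x = −1+3/13x ⇒ -7/13x=2 ⇒ x=2/(-7/13)=-3.7143
Confirm numerically:
  x=-3.076: |R|=0.79899 <1
  x=-1.998: |R|=0.36748 <1
  x=-1.640: |R|=0.18973 <1
  x=-4.225: |R|=1.13924 >1
  x=-3.737: |R|=1.00657 >1
So |R|<1 on (-3.7143, 0).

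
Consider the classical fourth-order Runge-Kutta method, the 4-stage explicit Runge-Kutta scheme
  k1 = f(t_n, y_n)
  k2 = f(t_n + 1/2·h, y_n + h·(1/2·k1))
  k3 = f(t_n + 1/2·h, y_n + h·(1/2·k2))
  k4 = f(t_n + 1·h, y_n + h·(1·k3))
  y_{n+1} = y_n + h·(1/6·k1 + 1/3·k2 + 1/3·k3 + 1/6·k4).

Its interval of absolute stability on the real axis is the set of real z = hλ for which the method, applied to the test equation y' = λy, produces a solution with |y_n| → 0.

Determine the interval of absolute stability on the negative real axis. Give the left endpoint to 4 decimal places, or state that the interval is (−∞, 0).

z∈(-2.7853,0).

On y'=λy, z=hλ:
  order 4, 4-stage ⇒ R(z)=1+z+z^2/2+z^3/6+z^4/24
  (e.g. R(-1.2)=0.31840, |R|=0.31840)

Need |R(x)|<1, x<0.
x=-1.2: |R|=0.3184
|R(-2.46)|=0.6106 |R(-1.41)|=0.2815 |R(-1.08)|=0.3499
Bisect:
  x_lo=-3.3433 |R|=2.2231  x_hi=-0.3249 |R|=0.7226
  mid=-1.83413 |R|=0.29107 →hi
  mid=-2.58874 |R|=0.74190 →hi
  mid=-2.96604 |R|=1.30850 →lo
  mid=-2.77739 |R|=0.98814 →hi
  mid=-2.87171 |R|=1.13830 →lo
  mid=-2.82455 |R|=1.06082 →lo
  mid=-2.80097 |R|=1.02389 →lo
  mid=-2.78918 |R|=1.00587 →lo
  mid=-2.78328 |R|=0.99697 →hi
  ...
  [-2.78531,-2.78512] ⇒ x*=-2.7853
Stable set (-2.7853, 0).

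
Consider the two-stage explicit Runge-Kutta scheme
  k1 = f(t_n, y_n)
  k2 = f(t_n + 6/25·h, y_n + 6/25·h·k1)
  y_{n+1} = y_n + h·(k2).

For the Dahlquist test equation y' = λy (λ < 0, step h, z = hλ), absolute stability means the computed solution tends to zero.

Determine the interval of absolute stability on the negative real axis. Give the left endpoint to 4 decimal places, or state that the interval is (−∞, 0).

z∈(-4.1667,0).

Set f=λy, z=hλ:
  k1=λy_n ⇒ h·k1=z·y_n;  k2=λ(1+6/25z)y_n ⇒ h·k2=z(1+6/25z)y_n
  y_{n+1}/y_n = 1 + z(1+6/25z) = 1 + z + 6/25z²
  ⇒ R(z) = 1 + z + 6/25z².

Need |R(x)|<1, x<0.
x=-0.8: |R|=0.3536
R=1: x+6/25x²=0 ⇒ x=−25/6=-4.1667; min R=1−1/(4·6/25)=-0.0417>−1
Confirm numerically:
  x=-2.716: |R|=0.05440 <1
  x=-2.518: |R|=0.00368 <1
  x=-2.505: |R|=0.00101 <1
  x=-4.724: |R|=1.63188 >1
  x=-4.711: |R|=1.61545 >1
  x=-4.291: |R|=1.12804 >1
Stable set (-4.1667, 0).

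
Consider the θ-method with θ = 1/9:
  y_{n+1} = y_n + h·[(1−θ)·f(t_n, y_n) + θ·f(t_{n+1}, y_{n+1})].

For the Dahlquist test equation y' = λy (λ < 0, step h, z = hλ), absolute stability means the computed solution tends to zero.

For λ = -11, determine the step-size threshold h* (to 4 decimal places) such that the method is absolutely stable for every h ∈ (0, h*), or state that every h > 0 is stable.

With y'=λy (z=hλ):
  y_{n+1} = y_n + z·[8/9·y_n + 1/9·y_{n+1}] ⇒ (1 − 1/9z)y_{n+1} = (1 + 8/9z)y_n
  R(z) = (1 + 8/9z)/(1 − 1/9z).

Solve |R(x)|<1 on ℝ⁻.
x=-1.42: |R|=0.2265
R=−1: 1+8/9x = −1+1/9x ⇒ -7/9x=2 ⇒ x=2/(-7/9)=-2.5714
Confirm numerically:
  x=-2.496: |R|=0.95407 <1
  x=-1.346: |R|=0.17089 <1
  x=-1.312: |R|=0.14507 <1
  x=-2.698: |R|=1.07574 >1
  x=-2.624: |R|=1.03166 >1
Stable set (-2.5714, 0).

(-2.5714,0); λ=-11 ⇒ h* = (18/7)/11 = 0.2338.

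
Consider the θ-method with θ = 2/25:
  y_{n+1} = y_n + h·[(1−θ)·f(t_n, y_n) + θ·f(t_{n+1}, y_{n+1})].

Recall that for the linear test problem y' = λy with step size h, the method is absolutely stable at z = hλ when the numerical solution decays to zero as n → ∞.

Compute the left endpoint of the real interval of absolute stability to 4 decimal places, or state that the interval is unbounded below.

On y'=λy, z=hλ:
  y_{n+1} = y_n + z·[23/25·y_n + 2/25·y_{n+1}] ⇒ (1 − 2/25z)y_{n+1} = (1 + 23/25z)y_n
  Hence R(z) = (1 + 23/25z)/(1 − 2/25z).

Solve |R(x)|<1 on ℝ⁻.
x=-0.88: |R|=0.1779
R=−1: 1+23/25x = −1+2/25x ⇒ -21/25x=2 ⇒ x=2/(-21/25)=-2.3810
Confirm numerically:
  x=-2.353: |R|=0.98024 <1
  x=-2.186: |R|=0.86062 <1
  x=-2.017: |R|=0.73676 <1
  x=-2.845: |R|=1.31753 >1
  x=-2.707: |R|=1.22513 >1
  x=-2.624: |R|=1.16874 >1
Stable set (-2.3810, 0).

z* = -2.3810.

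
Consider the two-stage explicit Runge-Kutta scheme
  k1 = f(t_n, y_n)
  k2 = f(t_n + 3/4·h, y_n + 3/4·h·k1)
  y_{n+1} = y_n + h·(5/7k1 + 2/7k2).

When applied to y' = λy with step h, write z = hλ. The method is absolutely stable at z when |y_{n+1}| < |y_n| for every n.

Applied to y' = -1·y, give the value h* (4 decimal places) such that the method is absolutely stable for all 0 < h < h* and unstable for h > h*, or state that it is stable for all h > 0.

(-4.6667,0); λ=-1 ⇒ h* = (14/3)/1 = 4.6667.

On y'=λy, z=hλ:
  k1=λy_n ⇒ h·k1=z·y_n;  k2=λ(1+3/4z)y_n ⇒ h·k2=z(1+3/4z)y_n
  y_{n+1}/y_n = 1 + 5/7z + 2/7z(1+3/4z) = 1 + z + 3/14z²
  R(z) = 1 + z + 3/14z².

Need |R(x)|<1, x<0.
x=-1.08: |R|=0.1699
R=1: x+3/14x²=0 ⇒ x=−14/3=-4.6667; min R=1−1/(4·3/14)=-0.1667>−1
Confirm numerically:
  x=-3.765: |R|=0.27255 <1
  x=-3.529: |R|=0.13968 <1
  x=-3.075: |R|=0.04879 <1
  x=-2.830: |R|=0.11381 <1
  x=-4.740: |R|=1.07449 >1
  x=-4.717: |R|=1.05088 >1
Stable set (-4.6667, 0).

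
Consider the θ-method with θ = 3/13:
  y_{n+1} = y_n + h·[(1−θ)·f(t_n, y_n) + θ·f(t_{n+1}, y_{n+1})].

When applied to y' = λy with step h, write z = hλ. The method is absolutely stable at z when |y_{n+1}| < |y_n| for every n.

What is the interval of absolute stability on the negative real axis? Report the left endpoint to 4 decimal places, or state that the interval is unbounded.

Set f=λy, z=hλ:
  y_{n+1} = y_n + z·[10/13·y_n + 3/13·y_{n+1}] ⇒ (1 − 3/13z)y_{n+1} = (1 + 10/13z)y_n
  ⇒ R(z) = (1 + 10/13z)/(1 − 3/13z).

Need |R(x)|<1, x<0.
x=-0.56: |R|=0.5041
R=−1: 1+10/13x = −1+3/13x ⇒ -7/13x=2 ⇒ x=2/(-7/13)=-3.7143
Confirm numerically:
  x=-3.630: |R|=0.97530 <1
  x=-3.579: |R|=0.96010 <1
  x=-3.337: |R|=0.88523 <1
  x=-2.115: |R|=0.42130 <1
  x=-4.067: |R|=1.09797 >1
  x=-3.779: |R|=1.01861 >1
Stable set (-3.7143, 0).

(-3.7143, 0).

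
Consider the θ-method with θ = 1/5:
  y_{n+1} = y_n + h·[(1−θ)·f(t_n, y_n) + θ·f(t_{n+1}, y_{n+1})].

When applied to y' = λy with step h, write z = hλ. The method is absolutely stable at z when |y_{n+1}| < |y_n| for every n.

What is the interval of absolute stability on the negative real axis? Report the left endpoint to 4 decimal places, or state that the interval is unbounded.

Test eqn y'=λy, z=hλ:
  y_{n+1} = y_n + z·[4/5·y_n + 1/5·y_{n+1}] ⇒ (1 − 1/5z)y_{n+1} = (1 + 4/5z)y_n
  R(z) = (1 + 4/5z)/(1 − 1/5z).

Boundary: |R(x)|=1, x<0.
x=-0.54: |R|=0.5126
R=−1: 1+4/5x = −1+1/5x ⇒ -3/5x=2 ⇒ x=2/(-3/5)=-3.3333
Confirm numerically:
  x=-3.309: |R|=0.99121 <1
  x=-2.382: |R|=0.61338 <1
  x=-2.368: |R|=0.60695 <1
  x=-2.190: |R|=0.52295 <1
  x=-3.843: |R|=1.17291 >1
  x=-3.645: |R|=1.10816 >1
Interval (-3.3333, 0).

z∈(-3.3333,0).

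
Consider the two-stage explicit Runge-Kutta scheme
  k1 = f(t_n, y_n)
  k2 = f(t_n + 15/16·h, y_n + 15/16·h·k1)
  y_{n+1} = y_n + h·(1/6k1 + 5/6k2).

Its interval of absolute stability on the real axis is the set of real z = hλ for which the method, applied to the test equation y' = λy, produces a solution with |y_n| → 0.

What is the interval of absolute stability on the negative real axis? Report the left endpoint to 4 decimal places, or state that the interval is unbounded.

z∈(-1.2800,0).

Test eqn y'=λy, z=hλ:
  k1=λy_n ⇒ h·k1=z·y_n;  k2=λ(1+15/16z)y_n ⇒ h·k2=z(1+15/16z)y_n
  y_{n+1}/y_n = 1 + 1/6z + 5/6z(1+15/16z) = 1 + z + 25/32z²
  ⇒ R(z) = 1 + z + 25/32z².

Boundary: |R(x)|=1, x<0.
x=-1.53: |R|=1.2988
R=1: x+25/32x²=0 ⇒ x=−32/25=-1.2800; min R=1−1/(4·25/32)=0.6800>−1
Confirm numerically:
  x=-1.232: |R|=0.95380 <1
  x=-0.827: |R|=0.70732 <1
  x=-0.576: |R|=0.68320 <1
  x=-1.746: |R|=1.63565 >1
  x=-1.630: |R|=1.44570 >1
  x=-1.351: |R|=1.07494 >1
Stable set (-1.2800, 0).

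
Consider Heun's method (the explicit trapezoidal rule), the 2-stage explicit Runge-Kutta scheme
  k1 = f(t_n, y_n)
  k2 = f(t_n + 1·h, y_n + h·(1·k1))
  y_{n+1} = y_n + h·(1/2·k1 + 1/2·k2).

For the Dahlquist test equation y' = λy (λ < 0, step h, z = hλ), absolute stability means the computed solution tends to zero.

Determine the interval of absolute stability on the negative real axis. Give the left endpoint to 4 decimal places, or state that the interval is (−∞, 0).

z∈(-2.0000,0).

Test eqn y'=λy, z=hλ:
  order 2, 2-stage ⇒ R(z)=1+z+z^2/2
  (e.g. R(-0.87)=0.50845, |R|=0.50845)

Find x<0 with |R(x)|<1.
x=-0.87: |R|=0.5085
|R(-1.12)|=0.5072 |R(-0.73)|=0.5364 |R(-0.66)|=0.5578
Bisect:
  x_lo=-2.5964 |R|=1.7743  x_hi=-0.1434 |R|=0.8668
  mid=-1.36993 |R|=0.56842 →hi
  mid=-1.98317 |R|=0.98331 →hi
  mid=-2.28979 |R|=1.33178 →lo
  mid=-2.13648 |R|=1.14580 →lo
  mid=-2.05983 |R|=1.06162 →lo
  mid=-2.02150 |R|=1.02173 →lo
  mid=-2.00234 |R|=1.00234 →lo
  ...
  [-2.00009,-1.99994] ⇒ x*=-2.0000
Stable set (-2.0000, 0).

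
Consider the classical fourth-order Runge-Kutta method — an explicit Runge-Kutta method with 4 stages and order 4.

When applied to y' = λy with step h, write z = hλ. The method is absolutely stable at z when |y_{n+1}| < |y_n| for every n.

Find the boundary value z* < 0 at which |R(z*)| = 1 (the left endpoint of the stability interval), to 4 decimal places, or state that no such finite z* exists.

Set f=λy, z=hλ:
  order 4, 4-stage ⇒ R(z)=1+z+z^2/2+z^3/6+z^4/24
  (e.g. R(-0.91)=0.40703, |R|=0.40703)

Need |R(x)|<1, x<0.
x=-0.91: |R|=0.4070
|R(-3.15)|=1.7043 |R(-2.38)|=0.5422 |R(-0.95)|=0.3923
Bisect:
  x_lo=-3.2223 |R|=1.8853  x_hi=-0.2843 |R|=0.7525
  mid=-1.75334 |R|=0.27919 →hi
  mid=-2.48784 |R|=0.63665 →hi
  mid=-2.85510 |R|=1.11044 →lo
  mid=-2.67147 |R|=0.84152 →hi
  mid=-2.76328 |R|=0.96732 →hi
  mid=-2.80919 |R|=1.03663 →lo
  mid=-2.78624 |R|=1.00142 →lo
  mid=-2.77476 |R|=0.98423 →hi
  ...
  [-2.78534,-2.78516] ⇒ x*=-2.7853
Interval (-2.7853, 0).

z* = -2.7853.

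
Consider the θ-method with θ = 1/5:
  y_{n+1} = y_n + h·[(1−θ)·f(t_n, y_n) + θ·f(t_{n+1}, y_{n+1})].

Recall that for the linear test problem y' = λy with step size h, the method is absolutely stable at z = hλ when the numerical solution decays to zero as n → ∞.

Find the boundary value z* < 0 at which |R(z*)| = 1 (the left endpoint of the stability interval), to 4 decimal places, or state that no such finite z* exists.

left endpoint -3.3333.

On y'=λy, z=hλ:
  y_{n+1} = y_n + z·[4/5·y_n + 1/5·y_{n+1}] ⇒ (1 − 1/5z)y_{n+1} = (1 + 4/5z)y_n
  so R(z) = (1 + 4/5z)/(1 − 1/5z).

Solve |R(x)|<1 on ℝ⁻.
x=-0.38: |R|=0.6468
R=−1: 1+4/5x = −1+1/5x ⇒ -3/5x=2 ⇒ x=2/(-3/5)=-3.3333
Confirm numerically:
  x=-3.269: |R|=0.97666 <1
  x=-3.076: |R|=0.90441 <1
  x=-1.765: |R|=0.30451 <1
  x=-3.886: |R|=1.18659 >1
  x=-3.388: |R|=1.01955 >1
Interval (-3.3333, 0).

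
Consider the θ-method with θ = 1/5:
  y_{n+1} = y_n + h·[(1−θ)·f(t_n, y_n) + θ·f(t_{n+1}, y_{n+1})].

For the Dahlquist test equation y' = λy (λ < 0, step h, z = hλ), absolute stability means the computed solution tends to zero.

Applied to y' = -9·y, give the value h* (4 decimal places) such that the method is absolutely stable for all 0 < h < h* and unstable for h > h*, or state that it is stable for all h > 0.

Test eqn y'=λy, z=hλ:
  y_{n+1} = y_n + z·[4/5·y_n + 1/5·y_{n+1}] ⇒ (1 − 1/5z)y_{n+1} = (1 + 4/5z)y_n
  so R(z) = (1 + 4/5z)/(1 − 1/5z).

Need |R(x)|<1, x<0.
x=-0.52: |R|=0.5290
R=−1: 1+4/5x = −1+1/5x ⇒ -3/5x=2 ⇒ x=2/(-3/5)=-3.3333
Confirm numerically:
  x=-2.854: |R|=0.81691 <1
  x=-2.666: |R|=0.73885 <1
  x=-2.613: |R|=0.71614 <1
  x=-2.064: |R|=0.46093 <1
  x=-3.885: |R|=1.18627 >1
  x=-3.782: |R|=1.15327 >1
  x=-3.611: |R|=1.09674 >1
Stable set (-3.3333, 0).

(-3.3333,0); λ=-9 ⇒ h* = (10/3)/9 = 0.3704.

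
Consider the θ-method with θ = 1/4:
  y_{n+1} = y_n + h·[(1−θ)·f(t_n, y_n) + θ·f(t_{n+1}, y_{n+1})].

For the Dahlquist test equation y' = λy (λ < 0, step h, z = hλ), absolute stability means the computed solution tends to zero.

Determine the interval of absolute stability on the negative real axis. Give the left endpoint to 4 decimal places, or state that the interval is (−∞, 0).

With y'=λy (z=hλ):
  y_{n+1} = y_n + z·[3/4·y_n + 1/4·y_{n+1}] ⇒ (1 − 1/4z)y_{n+1} = (1 + 3/4z)y_n
  so R(z) = (1 + 3/4z)/(1 − 1/4z).

Solve |R(x)|<1 on ℝ⁻.
x=-1.36: |R|=0.0149
R=−1: 1+3/4x = −1+1/4x ⇒ -1/2x=2 ⇒ x=2/(-1/2)=-4.0000
Confirm numerically:
  x=-3.388: |R|=0.83433 <1
  x=-2.122: |R|=0.38648 <1
  x=-1.898: |R|=0.28722 <1
  x=-4.592: |R|=1.13780 >1
  x=-4.338: |R|=1.08107 >1
So |R|<1 on (-4.0000, 0).

(-4.0000, 0).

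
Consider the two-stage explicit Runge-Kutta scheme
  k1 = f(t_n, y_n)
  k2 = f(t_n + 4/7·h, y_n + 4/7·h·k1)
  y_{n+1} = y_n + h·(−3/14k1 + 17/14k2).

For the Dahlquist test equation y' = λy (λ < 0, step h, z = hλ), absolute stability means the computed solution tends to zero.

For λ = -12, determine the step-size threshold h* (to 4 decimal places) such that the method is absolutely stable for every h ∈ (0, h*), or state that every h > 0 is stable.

(-1.4412,0); λ=-12 ⇒ h* = (49/34)/12 = 0.1201.

Test eqn y'=λy, z=hλ:
  k1=λy_n ⇒ h·k1=z·y_n;  k2=λ(1+4/7z)y_n ⇒ h·k2=z(1+4/7z)y_n
  y_{n+1}/y_n = 1 − 3/14z + 17/14z(1+4/7z) = 1 + z + 34/49z²
  ⇒ R(z) = 1 + z + 34/49z².

Need |R(x)|<1, x<0.
x=-1.24: |R|=0.8269
R=1: x+34/49x²=0 ⇒ x=−49/34=-1.4412; min R=1−1/(4·34/49)=0.6397>−1
Confirm numerically:
  x=-1.097: |R|=0.73802 <1
  x=-1.005: |R|=0.69583 <1
  x=-0.695: |R|=0.64016 <1
  x=-1.945: |R|=1.67996 >1
  x=-1.723: |R|=1.33693 >1
  x=-1.498: |R|=1.05906 >1
Stable set (-1.4412, 0).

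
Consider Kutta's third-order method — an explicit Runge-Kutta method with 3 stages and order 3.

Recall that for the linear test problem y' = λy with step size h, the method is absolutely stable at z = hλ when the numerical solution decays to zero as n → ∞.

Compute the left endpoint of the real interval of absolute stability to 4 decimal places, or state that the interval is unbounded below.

Set f=λy, z=hλ:
  order 3, 3-stage ⇒ R(z)=1+z+z^2/2+z^3/6
  (e.g. R(-0.51)=0.59794, |R|=0.59794)

Find x<0 with |R(x)|<1.
x=-0.51: |R|=0.5979
|R(-2.54)|=1.0454 |R(-1.8)|=0.1520 |R(-0.96)|=0.3533
Bisect:
  x_lo=-3.1764 |R|=2.4732  x_hi=-0.3041 |R|=0.7375
  mid=-1.74025 |R|=0.10440 →hi
  mid=-2.45835 |R|=0.91277 →hi
  mid=-2.81740 |R|=1.57582 →lo
  mid=-2.63787 |R|=1.21790 →lo
  mid=-2.54811 |R|=1.05910 →lo
  mid=-2.50323 |R|=0.98442 →hi
  mid=-2.52567 |R|=1.02138 →lo
  mid=-2.51445 |R|=1.00280 →lo
  ...
  [-2.51287,-2.51270] ⇒ x*=-2.5127
So |R|<1 on (-2.5127, 0).

z* = -2.5127.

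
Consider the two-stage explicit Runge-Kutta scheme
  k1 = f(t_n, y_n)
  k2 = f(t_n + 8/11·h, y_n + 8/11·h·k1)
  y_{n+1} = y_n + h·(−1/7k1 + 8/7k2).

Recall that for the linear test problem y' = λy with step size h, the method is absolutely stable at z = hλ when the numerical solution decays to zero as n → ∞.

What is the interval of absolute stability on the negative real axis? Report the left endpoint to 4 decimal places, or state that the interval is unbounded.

On y'=λy, z=hλ:
  k1=λy_n ⇒ h·k1=z·y_n;  k2=λ(1+8/11z)y_n ⇒ h·k2=z(1+8/11z)y_n
  y_{n+1}/y_n = 1 − 1/7z + 8/7z(1+8/11z) = 1 + z + 64/77z²
  so R(z) = 1 + z + 64/77z².

Need |R(x)|<1, x<0.
x=-1.12: |R|=0.9226
R=1: x+64/77x²=0 ⇒ x=−77/64=-1.2031; min R=1−1/(4·64/77)=0.6992>−1
Confirm numerically:
  x=-0.914: |R|=0.78036 <1
  x=-0.689: |R|=0.70557 <1
  x=-0.483: |R|=0.71090 <1
  x=-1.742: |R|=1.78024 >1
  x=-1.424: |R|=1.26142 >1
  x=-1.246: |R|=1.04440 >1
Interval (-1.2031, 0).

(-1.2031, 0).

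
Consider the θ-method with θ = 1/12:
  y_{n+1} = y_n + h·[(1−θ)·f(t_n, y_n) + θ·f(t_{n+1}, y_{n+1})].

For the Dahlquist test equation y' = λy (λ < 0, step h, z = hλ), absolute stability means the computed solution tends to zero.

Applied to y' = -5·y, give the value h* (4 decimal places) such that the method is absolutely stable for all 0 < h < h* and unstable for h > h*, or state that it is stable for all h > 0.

(-2.4000,0); λ=-5 ⇒ h* = (12/5)/5 = 0.4800.

Test eqn y'=λy, z=hλ:
  y_{n+1} = y_n + z·[11/12·y_n + 1/12·y_{n+1}] ⇒ (1 − 1/12z)y_{n+1} = (1 + 11/12z)y_n
  ⇒ R(z) = (1 + 11/12z)/(1 − 1/12z).

Need |R(x)|<1, x<0.
x=-1.36: |R|=0.2216
R=−1: 1+11/12x = −1+1/12x ⇒ -5/6x=2 ⇒ x=2/(-5/6)=-2.4000
Confirm numerically:
  x=-2.120: |R|=0.80170 <1
  x=-1.684: |R|=0.47676 <1
  x=-1.331: |R|=0.19811 <1
  x=-0.998: |R|=0.07863 <1
  x=-2.995: |R|=1.39680 >1
  x=-2.895: |R|=1.33233 >1
  x=-2.717: |R|=1.21540 >1
Interval (-2.4000, 0).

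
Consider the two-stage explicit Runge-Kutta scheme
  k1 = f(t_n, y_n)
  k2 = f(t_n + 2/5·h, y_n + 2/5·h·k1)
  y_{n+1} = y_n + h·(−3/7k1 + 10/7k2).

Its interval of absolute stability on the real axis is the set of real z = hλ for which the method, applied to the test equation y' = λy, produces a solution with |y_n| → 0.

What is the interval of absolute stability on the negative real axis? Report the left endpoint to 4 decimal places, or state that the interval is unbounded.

(-1.7500, 0).

With y'=λy (z=hλ):
  k1=λy_n ⇒ h·k1=z·y_n;  k2=λ(1+2/5z)y_n ⇒ h·k2=z(1+2/5z)y_n
  y_{n+1}/y_n = 1 − 3/7z + 10/7z(1+2/5z) = 1 + z + 4/7z²
  so R(z) = 1 + z + 4/7z².

Solve |R(x)|<1 on ℝ⁻.
x=-0.85: |R|=0.5629
R=1: x+4/7x²=0 ⇒ x=−7/4=-1.7500; min R=1−1/(4·4/7)=0.5625>−1
Confirm numerically:
  x=-0.908: |R|=0.56312 <1
  x=-0.823: |R|=0.56405 <1
  x=-0.766: |R|=0.56929 <1
  x=-2.092: |R|=1.40884 >1
  x=-1.975: |R|=1.25393 >1
  x=-1.974: |R|=1.25267 >1
So |R|<1 on (-1.7500, 0).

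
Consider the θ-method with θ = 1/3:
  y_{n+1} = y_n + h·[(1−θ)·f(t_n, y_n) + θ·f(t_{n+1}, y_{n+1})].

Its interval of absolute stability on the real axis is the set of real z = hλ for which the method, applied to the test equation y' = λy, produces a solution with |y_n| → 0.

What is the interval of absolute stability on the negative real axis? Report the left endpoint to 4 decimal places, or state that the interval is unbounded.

z∈(-6.0000,0).

Set f=λy, z=hλ:
  y_{n+1} = y_n + z·[2/3·y_n + 1/3·y_{n+1}] ⇒ (1 − 1/3z)y_{n+1} = (1 + 2/3z)y_n
  ⇒ R(z) = (1 + 2/3z)/(1 − 1/3z).

Solve |R(x)|<1 on ℝ⁻.
x=-1.4: |R|=0.0455
R=−1: 1+2/3x = −1+1/3x ⇒ -1/3x=2 ⇒ x=2/(-1/3)=-6.0000
Confirm numerically:
  x=-4.899: |R|=0.86062 <1
  x=-4.423: |R|=0.78755 <1
  x=-3.649: |R|=0.64641 <1
  x=-6.187: |R|=1.02035 >1
  x=-6.058: |R|=1.00640 >1
  x=-6.039: |R|=1.00431 >1
Stable set (-6.0000, 0).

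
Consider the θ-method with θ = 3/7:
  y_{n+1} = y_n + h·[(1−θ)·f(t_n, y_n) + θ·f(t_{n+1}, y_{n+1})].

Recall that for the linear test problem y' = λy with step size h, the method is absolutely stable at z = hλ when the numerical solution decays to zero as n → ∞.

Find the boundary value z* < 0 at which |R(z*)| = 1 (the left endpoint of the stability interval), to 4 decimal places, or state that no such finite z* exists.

left endpoint -14.0000.

Set f=λy, z=hλ:
  y_{n+1} = y_n + z·[4/7·y_n + 3/7·y_{n+1}] ⇒ (1 − 3/7z)y_{n+1} = (1 + 4/7z)y_n
  Hence R(z) = (1 + 4/7z)/(1 − 3/7z).

Boundary: |R(x)|=1, x<0.
x=-1.46: |R|=0.1019
R=−1: 1+4/7x = −1+3/7x ⇒ -1/7x=2 ⇒ x=2/(-1/7)=-14.0000
Confirm numerically:
  x=-11.897: |R|=0.95074 <1
  x=-9.324: |R|=0.86629 <1
  x=-6.763: |R|=0.73480 <1
  x=-14.587: |R|=1.01156 >1
  x=-14.350: |R|=1.00699 >1
So |R|<1 on (-14.0000, 0).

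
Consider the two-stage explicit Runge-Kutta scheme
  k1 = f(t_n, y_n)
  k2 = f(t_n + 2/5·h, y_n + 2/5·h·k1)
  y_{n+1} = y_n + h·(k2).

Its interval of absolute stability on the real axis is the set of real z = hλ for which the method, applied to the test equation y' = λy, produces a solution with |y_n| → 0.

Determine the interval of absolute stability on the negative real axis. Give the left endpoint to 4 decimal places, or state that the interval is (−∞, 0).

z∈(-2.5000,0).

Set f=λy, z=hλ:
  k1=λy_n ⇒ h·k1=z·y_n;  k2=λ(1+2/5z)y_n ⇒ h·k2=z(1+2/5z)y_n
  y_{n+1}/y_n = 1 + z(1+2/5z) = 1 + z + 2/5z²
  ⇒ R(z) = 1 + z + 2/5z².

Find x<0 with |R(x)|<1.
x=-1.6: |R|=0.4240
R=1: x+2/5x²=0 ⇒ x=−5/2=-2.5000; min R=1−1/(4·2/5)=0.3750>−1
Confirm numerically:
  x=-2.329: |R|=0.84070 <1
  x=-2.004: |R|=0.60241 <1
  x=-1.749: |R|=0.47460 <1
  x=-3.021: |R|=1.62958 >1
  x=-2.778: |R|=1.30891 >1
Interval (-2.5000, 0).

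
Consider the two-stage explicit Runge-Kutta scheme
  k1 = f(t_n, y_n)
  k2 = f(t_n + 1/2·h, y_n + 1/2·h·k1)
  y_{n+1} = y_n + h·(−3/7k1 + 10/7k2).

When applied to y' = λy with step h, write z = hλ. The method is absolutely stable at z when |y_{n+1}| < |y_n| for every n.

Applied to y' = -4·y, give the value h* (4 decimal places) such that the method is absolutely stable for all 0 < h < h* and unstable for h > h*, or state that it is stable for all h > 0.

(-1.4000,0); λ=-4 ⇒ h* = (7/5)/4 = 0.3500.

Set f=λy, z=hλ:
  k1=λy_n ⇒ h·k1=z·y_n;  k2=λ(1+1/2z)y_n ⇒ h·k2=z(1+1/2z)y_n
  y_{n+1}/y_n = 1 − 3/7z + 10/7z(1+1/2z) = 1 + z + 5/7z²
  ⇒ R(z) = 1 + z + 5/7z².

Need |R(x)|<1, x<0.
x=-0.35: |R|=0.7375
R=1: x+5/7x²=0 ⇒ x=−7/5=-1.4000; min R=1−1/(4·5/7)=0.6500>−1
Confirm numerically:
  x=-1.208: |R|=0.83433 <1
  x=-0.958: |R|=0.69755 <1
  x=-0.951: |R|=0.69500 <1
  x=-0.769: |R|=0.65340 <1
  x=-1.801: |R|=1.51586 >1
  x=-1.606: |R|=1.23631 >1
  x=-1.451: |R|=1.05286 >1
Stable set (-1.4000, 0).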